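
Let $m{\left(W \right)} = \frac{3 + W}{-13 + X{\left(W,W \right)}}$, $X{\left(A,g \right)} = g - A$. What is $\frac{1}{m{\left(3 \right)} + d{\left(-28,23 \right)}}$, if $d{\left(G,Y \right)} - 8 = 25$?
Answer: $\frac{13}{423} \approx 0.030733$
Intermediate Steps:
$d{\left(G,Y \right)} = 33$ ($d{\left(G,Y \right)} = 8 + 25 = 33$)
$m{\left(W \right)} = - \frac{3}{13} - \frac{W}{13}$ ($m{\left(W \right)} = \frac{3 + W}{-13 + \left(W - W\right)} = \frac{3 + W}{-13 + 0} = \frac{3 + W}{-13} = \left(3 + W\right) \left(- \frac{1}{13}\right) = - \frac{3}{13} - \frac{W}{13}$)
$\frac{1}{m{\left(3 \right)} + d{\left(-28,23 \right)}} = \frac{1}{\left(- \frac{3}{13} - \frac{3}{13}\right) + 33} = \frac{1}{- \frac{6}{13} + 33} = \frac{1}{\frac{423}{13}} = \frac{13}{423}$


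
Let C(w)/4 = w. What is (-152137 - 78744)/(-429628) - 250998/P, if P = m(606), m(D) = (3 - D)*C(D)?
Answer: 9277251287/13082817042 ≈ 0.70912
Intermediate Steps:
C(w) = 4*w
m(D) = 4*D*(3 - D) (m(D) = (3 - D)*(4*D) = 4*D*(3 - D))
P = -1461672 (P = 4*606*(3 - 1*606) = 4*606*(3 - 606) = 4*606*(-603) = -1461672)
(-152137 - 78744)/(-429628) - 250998/P = (-152137 - 78744)/(-429628) - 250998/(-1461672) = -230881*(-1/429628) - 250998*(-1/1461672) = 230881/429628 + 41833/243612 = 9277251287/13082817042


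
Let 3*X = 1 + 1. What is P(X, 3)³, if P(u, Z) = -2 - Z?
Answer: -125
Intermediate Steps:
X = ⅔ (X = (1 + 1)/3 = (⅓)*2 = ⅔ ≈ 0.66667)
P(X, 3)³ = (-2 - 1*3)³ = (-2 - 3)³ = (-5)³ = -125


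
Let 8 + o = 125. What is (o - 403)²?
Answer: 81796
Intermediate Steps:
o = 117 (o = -8 + 125 = 117)
(o - 403)² = (117 - 403)² = (-286)² = 81796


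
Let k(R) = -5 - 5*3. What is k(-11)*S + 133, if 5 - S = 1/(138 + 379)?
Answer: 17081/517 ≈ 33.039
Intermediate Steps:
k(R) = -20 (k(R) = -5 - 15 = -20)
S = 2584/517 (S = 5 - 1/(138 + 379) = 5 - 1/517 = 2584/517 ≈ 4.9981)
k(-11)*S + 133 = -20*2584/517 + 133 = -51680/517 + 133 = 17081/517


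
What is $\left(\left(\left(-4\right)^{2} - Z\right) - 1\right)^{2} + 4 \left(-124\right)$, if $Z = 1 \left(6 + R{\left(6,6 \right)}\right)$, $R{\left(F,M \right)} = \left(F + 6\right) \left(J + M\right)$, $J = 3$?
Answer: $9305$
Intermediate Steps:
$R{\left(F,M \right)} = \left(3 + M\right) \left(6 + F\right)$ ($R{\left(F,M \right)} = \left(F + 6\right) \left(3 + M\right) = \left(6 + F\right) \left(3 + M\right) = \left(3 + M\right) \left(6 + F\right)$)
$Z = 114$ ($Z = 1 \left(6 + \left(18 + 3 \cdot 6 + 6 \cdot 6 + 6 \cdot 6\right)\right) = 1 \left(6 + \left(18 + 18 + 36 + 36\right)\right) = 1 \left(6 + 108\right) = 1 \cdot 114 = 114$)
$\left(\left(\left(-4\right)^{2} - Z\right) - 1\right)^{2} + 4 \left(-124\right) = \left(\left(\left(-4\right)^{2} - 114\right) - 1\right)^{2} + 4 \left(-124\right) = \left(\left(16 - 114\right) - 1\right)^{2} - 496 = \left(-98 - 1\right)^{2} - 496 = \left(-99\right)^{2} - 496 = 9801 - 496 = 9305$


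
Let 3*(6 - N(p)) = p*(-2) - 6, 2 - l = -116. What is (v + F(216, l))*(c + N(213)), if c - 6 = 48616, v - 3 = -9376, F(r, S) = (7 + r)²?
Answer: 1968242832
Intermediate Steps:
l = 118 (l = 2 - 1*(-116) = 2 + 116 = 118)
v = -9373 (v = 3 - 9376 = -9373)
c = 48622 (c = 6 + 48616 = 48622)
N(p) = 8 + 2*p/3 (N(p) = 6 - (p*(-2) - 6)/3 = 6 - (-2*p - 6)/3 = 6 - (-6 - 2*p)/3 = 6 + (2 + 2*p/3) = 8 + 2*p/3)
(v + F(216, l))*(c + N(213)) = (-9373 + (7 + 216)²)*(48622 + (8 + (⅔)*213)) = (-9373 + 223²)*(48622 + (8 + 142)) = (-9373 + 49729)*(48622 + 150) = 40356*48772 = 1968242832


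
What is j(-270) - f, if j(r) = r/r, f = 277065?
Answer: -277064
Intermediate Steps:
j(r) = 1
j(-270) - f = 1 - 1*277065 = 1 - 277065 = -277064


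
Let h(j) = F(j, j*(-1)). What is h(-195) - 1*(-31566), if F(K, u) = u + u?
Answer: 31956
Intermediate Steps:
F(K, u) = 2*u
h(j) = -2*j (h(j) = 2*(j*(-1)) = 2*(-j) = -2*j)
h(-195) - 1*(-31566) = -2*(-195) - 1*(-31566) = 390 + 31566 = 31956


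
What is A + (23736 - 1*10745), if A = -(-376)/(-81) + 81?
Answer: 1058456/81 ≈ 13067.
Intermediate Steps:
A = 6185/81 (A = -(-376)*(-1)/81 + 81 = -8*47/81 + 81 = -376/81 + 81 = 6185/81 ≈ 76.358)
A + (23736 - 1*10745) = 6185/81 + (23736 - 1*10745) = 6185/81 + (23736 - 10745) = 6185/81 + 12991 = 1058456/81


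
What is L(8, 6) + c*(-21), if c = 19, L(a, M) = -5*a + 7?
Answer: -432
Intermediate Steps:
L(a, M) = 7 - 5*a
L(8, 6) + c*(-21) = (7 - 5*8) + 19*(-21) = (7 - 40) - 399 = -33 - 399 = -432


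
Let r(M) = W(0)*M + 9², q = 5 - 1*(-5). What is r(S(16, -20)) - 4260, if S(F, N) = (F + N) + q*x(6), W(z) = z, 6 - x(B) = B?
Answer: -4179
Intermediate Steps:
x(B) = 6 - B
q = 10 (q = 5 + 5 = 10)
S(F, N) = F + N (S(F, N) = (F + N) + 10*(6 - 1*6) = (F + N) + 10*(6 - 6) = (F + N) + 10*0 = (F + N) + 0 = F + N)
r(M) = 81 (r(M) = 0*M + 9² = 0 + 81 = 81)
r(S(16, -20)) - 4260 = 81 - 4260 = -4179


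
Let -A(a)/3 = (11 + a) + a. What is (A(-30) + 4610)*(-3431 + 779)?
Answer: -12615564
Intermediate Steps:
A(a) = -33 - 6*a (A(a) = -3*((11 + a) + a) = -3*(11 + 2*a) = -33 - 6*a)
(A(-30) + 4610)*(-3431 + 779) = ((-33 - 6*(-30)) + 4610)*(-3431 + 779) = ((-33 + 180) + 4610)*(-2652) = (147 + 4610)*(-2652) = 4757*(-2652) = -12615564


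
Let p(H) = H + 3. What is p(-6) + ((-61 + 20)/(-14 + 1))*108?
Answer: 4389/13 ≈ 337.62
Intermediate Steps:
p(H) = 3 + H
p(-6) + ((-61 + 20)/(-14 + 1))*108 = (3 - 6) + ((-61 + 20)/(-14 + 1))*108 = -3 - 41/(-13)*108 = -3 - 41*(-1/13)*108 = -3 + (41/13)*108 = -3 + 4428/13 = 4389/13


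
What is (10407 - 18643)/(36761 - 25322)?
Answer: -8236/11439 ≈ -0.71999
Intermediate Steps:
(10407 - 18643)/(36761 - 25322) = -8236/11439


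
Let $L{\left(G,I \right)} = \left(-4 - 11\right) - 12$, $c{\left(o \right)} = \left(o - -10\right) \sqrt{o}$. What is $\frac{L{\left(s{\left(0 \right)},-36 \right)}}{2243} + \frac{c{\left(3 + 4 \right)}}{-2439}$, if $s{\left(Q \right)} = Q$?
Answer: $- \frac{27}{2243} - \frac{17 \sqrt{7}}{2439} \approx -0.030479$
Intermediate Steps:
$c{\left(o \right)} = \sqrt{o} \left(10 + o\right)$ ($c{\left(o \right)} = \left(o + 10\right) \sqrt{o} = \left(10 + o\right) \sqrt{o} = \sqrt{o} \left(10 + o\right)$)
$L{\left(G,I \right)} = -27$ ($L{\left(G,I \right)} = -15 - 12 = -27$)
$\frac{L{\left(s{\left(0 \right)},-36 \right)}}{2243} + \frac{c{\left(3 + 4 \right)}}{-2439} = - \frac{27}{2243} + \frac{\sqrt{3 + 4} \left(10 + \left(3 + 4\right)\right)}{-2439} = \left(-27\right) \frac{1}{2243} + \sqrt{7} \left(10 + 7\right) \left(- \frac{1}{2439}\right) = - \frac{27}{2243} + \sqrt{7} \cdot 17 \left(- \frac{1}{2439}\right) = - \frac{27}{2243} + 17 \sqrt{7} \left(- \frac{1}{2439}\right) = - \frac{27}{2243} - \frac{17 \sqrt{7}}{2439}$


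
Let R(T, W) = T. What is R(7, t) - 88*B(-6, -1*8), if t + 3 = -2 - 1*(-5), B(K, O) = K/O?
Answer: -59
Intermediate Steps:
t = 0 (t = -3 + (-2 - 1*(-5)) = -3 + (-2 + 5) = -3 + 3 = 0)
R(7, t) - 88*B(-6, -1*8) = 7 - (-528)/((-1*8)) = 7 - (-528)/(-8) = 7 - (-528)*(-1)/8 = 7 - 88*3/4 = 7 - 66 = -59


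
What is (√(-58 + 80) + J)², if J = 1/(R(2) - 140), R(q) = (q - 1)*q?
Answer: 418969/19044 - √22/69 ≈ 21.932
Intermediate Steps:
R(q) = q*(-1 + q) (R(q) = (-1 + q)*q = q*(-1 + q))
J = -1/138 (J = 1/(2*(-1 + 2) - 140) = 1/(2*1 - 140) = 1/(2 - 140) = 1/(-138) = -1/138 ≈ -0.0072464)
(√(-58 + 80) + J)² = (√(-58 + 80) - 1/138)² = (√22 - 1/138)² = (-1/138 + √22)²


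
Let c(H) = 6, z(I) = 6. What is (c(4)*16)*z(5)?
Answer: 576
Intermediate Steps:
(c(4)*16)*z(5) = (6*16)*6 = 96*6 = 576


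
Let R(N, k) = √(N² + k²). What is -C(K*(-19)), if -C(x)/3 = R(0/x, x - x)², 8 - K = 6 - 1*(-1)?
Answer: 0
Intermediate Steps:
K = 1 (K = 8 - (6 - 1*(-1)) = 8 - (6 + 1) = 8 - 1*7 = 8 - 7 = 1)
C(x) = 0 (C(x) = -3*(x - x)² = -3*(√(0² + 0²))² = -3*(√(0 + 0))² = -3*(√0)² = -3*0² = -3*0 = 0)
-C(K*(-19)) = -1*0 = 0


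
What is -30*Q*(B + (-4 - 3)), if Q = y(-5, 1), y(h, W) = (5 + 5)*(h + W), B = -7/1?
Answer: -16800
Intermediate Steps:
B = -7 (B = -7*1 = -7)
y(h, W) = 10*W + 10*h (y(h, W) = 10*(W + h) = 10*W + 10*h)
Q = -40 (Q = 10*1 + 10*(-5) = 10 - 50 = -40)
-30*Q*(B + (-4 - 3)) = -(-1200)*(-7 + (-4 - 3)) = -(-1200)*(-7 - 7) = -(-1200)*(-14) = -30*560 = -16800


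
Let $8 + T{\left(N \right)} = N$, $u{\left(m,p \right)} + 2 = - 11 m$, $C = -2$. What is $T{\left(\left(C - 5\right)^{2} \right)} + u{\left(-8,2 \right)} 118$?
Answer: $10189$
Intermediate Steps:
$u{\left(m,p \right)} = -2 - 11 m$
$T{\left(N \right)} = -8 + N$
$T{\left(\left(C - 5\right)^{2} \right)} + u{\left(-8,2 \right)} 118 = \left(-8 + \left(-2 - 5\right)^{2}\right) + \left(-2 - -88\right) 118 = \left(-8 + \left(-7\right)^{2}\right) + \left(-2 + 88\right) 118 = \left(-8 + 49\right) + 86 \cdot 118 = 41 + 10148 = 10189$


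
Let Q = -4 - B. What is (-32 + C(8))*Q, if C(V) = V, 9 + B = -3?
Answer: -192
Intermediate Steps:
B = -12 (B = -9 - 3 = -12)
Q = 8 (Q = -4 - 1*(-12) = -4 + 12 = 8)
(-32 + C(8))*Q = (-32 + 8)*8 = -24*8 = -192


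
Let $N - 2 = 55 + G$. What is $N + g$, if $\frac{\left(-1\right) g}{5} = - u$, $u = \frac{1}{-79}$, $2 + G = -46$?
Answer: $\frac{706}{79} \approx 8.9367$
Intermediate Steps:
$G = -48$ ($G = -2 - 46 = -48$)
$u = - \frac{1}{79} \approx -0.012658$
$g = - \frac{5}{79}$ ($g = - 5 \left(\left(-1\right) \left(- \frac{1}{79}\right)\right) = \left(-5\right) \frac{1}{79} = - \frac{5}{79} \approx -0.063291$)
$N = 9$ ($N = 2 + \left(55 - 48\right) = 2 + 7 = 9$)
$N + g = 9 - \frac{5}{79} = \frac{706}{79}$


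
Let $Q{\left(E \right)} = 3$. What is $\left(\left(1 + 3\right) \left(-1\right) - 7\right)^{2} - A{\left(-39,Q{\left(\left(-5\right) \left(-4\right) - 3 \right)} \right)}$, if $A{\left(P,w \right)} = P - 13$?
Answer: $173$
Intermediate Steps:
$A{\left(P,w \right)} = -13 + P$
$\left(\left(1 + 3\right) \left(-1\right) - 7\right)^{2} - A{\left(-39,Q{\left(\left(-5\right) \left(-4\right) - 3 \right)} \right)} = \left(\left(1 + 3\right) \left(-1\right) - 7\right)^{2} - \left(-13 - 39\right) = \left(4 \left(-1\right) - 7\right)^{2} - -52 = \left(-4 - 7\right)^{2} + 52 = \left(-11\right)^{2} + 52 = 121 + 52 = 173$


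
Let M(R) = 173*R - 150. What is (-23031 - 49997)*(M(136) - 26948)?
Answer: 260709960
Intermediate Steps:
M(R) = -150 + 173*R
(-23031 - 49997)*(M(136) - 26948) = (-23031 - 49997)*((-150 + 173*136) - 26948) = -73028*((-150 + 23528) - 26948) = -73028*(23378 - 26948) = -73028*(-3570) = 260709960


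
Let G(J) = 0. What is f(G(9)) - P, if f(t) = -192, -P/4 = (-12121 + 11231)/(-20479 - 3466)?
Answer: -918776/4789 ≈ -191.85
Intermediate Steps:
P = -712/4789 (P = -4*(-12121 + 11231)/(-20479 - 3466) = -(-3560)/(-23945) = -(-3560)*(-1)/23945 = -4*178/4789 = -712/4789 ≈ -0.14867)
f(G(9)) - P = -192 - 1*(-712/4789) = -192 + 712/4789 = -918776/4789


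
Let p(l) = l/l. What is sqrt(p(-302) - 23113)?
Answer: 6*I*sqrt(642) ≈ 152.03*I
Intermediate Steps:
p(l) = 1
sqrt(p(-302) - 23113) = sqrt(1 - 23113) = sqrt(-23112) = 6*I*sqrt(642)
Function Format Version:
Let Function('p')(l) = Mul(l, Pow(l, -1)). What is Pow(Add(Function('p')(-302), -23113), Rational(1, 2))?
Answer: Mul(6, I, Pow(642, Rational(1, 2))) ≈ Mul(152.03, I)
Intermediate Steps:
Function('p')(l) = 1
Pow(Add(Function('p')(-302), -23113), Rational(1, 2)) = Pow(Add(1, -23113), Rational(1, 2)) = Pow(-23112, Rational(1, 2)) = Mul(6, I, Pow(642, Rational(1, 2)))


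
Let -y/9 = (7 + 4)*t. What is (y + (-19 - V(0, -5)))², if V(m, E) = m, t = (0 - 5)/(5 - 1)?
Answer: 175561/16 ≈ 10973.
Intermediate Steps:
t = -5/4 ≈ -1.2500
y = 495/4 (y = -9*(7 + 4)*(-5)/4 = -99*(-5)/4 = -9*(-55/4) = 495/4 ≈ 123.75)
(y + (-19 - V(0, -5)))² = (495/4 + (-19 - 1*0))² = (495/4 + (-19 + 0))² = (495/4 - 19)² = (419/4)² = 175561/16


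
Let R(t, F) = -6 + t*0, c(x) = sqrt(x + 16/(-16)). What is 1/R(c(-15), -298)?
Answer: -1/6 ≈ -0.16667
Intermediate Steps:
c(x) = sqrt(-1 + x) (c(x) = sqrt(x + 16*(-1/16)) = sqrt(x - 1) = sqrt(-1 + x))
R(t, F) = -6 (R(t, F) = -6 + 0 = -6)
1/R(c(-15), -298) = 1/(-6) = -1/6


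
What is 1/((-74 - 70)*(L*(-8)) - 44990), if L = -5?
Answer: -1/50750 ≈ -1.9704e-5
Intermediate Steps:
1/((-74 - 70)*(L*(-8)) - 44990) = 1/((-74 - 70)*(-5*(-8)) - 44990) = 1/(-144*40 - 44990) = 1/(-5760 - 44990) = 1/(-50750) = -1/50750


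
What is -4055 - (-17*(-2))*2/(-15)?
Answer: -60757/15 ≈ -4050.5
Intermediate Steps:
-4055 - (-17*(-2))*2/(-15) = -4055 - 34*2*(-1/15) = -4055 - 34*(-2)/15 = -4055 - 1*(-68/15) = -4055 + 68/15 = -60757/15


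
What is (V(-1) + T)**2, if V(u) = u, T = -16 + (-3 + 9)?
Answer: 121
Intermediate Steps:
T = -10 (T = -16 + 6 = -10)
(V(-1) + T)**2 = (-1 - 10)**2 = (-11)**2 = 121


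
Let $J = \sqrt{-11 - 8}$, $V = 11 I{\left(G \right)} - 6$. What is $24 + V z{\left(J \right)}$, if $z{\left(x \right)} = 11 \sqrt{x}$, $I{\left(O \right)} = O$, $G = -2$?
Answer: $24 - 308 \sqrt[4]{19} \sqrt{i} \approx -430.7 - 454.7 i$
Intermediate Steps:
$V = -28$ ($V = 11 \left(-2\right) - 6 = -22 - 6 = -28$)
$J = i \sqrt{19}$ ($J = \sqrt{-19} = i \sqrt{19} \approx 4.3589 i$)
$24 + V z{\left(J \right)} = 24 - 28 \cdot 11 \sqrt{i \sqrt{19}} = 24 - 28 \cdot 11 \sqrt[4]{19} \sqrt{i} = 24 - 308 \sqrt[4]{19} \sqrt{i}$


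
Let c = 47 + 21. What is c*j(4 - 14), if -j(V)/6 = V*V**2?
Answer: 408000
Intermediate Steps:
j(V) = -6*V**3 (j(V) = -6*V*V**2 = -6*V**3)
c = 68
c*j(4 - 14) = 68*(-6*(4 - 14)**3) = 68*(-6*(-10)**3) = 68*(-6*(-1000)) = 68*6000 = 408000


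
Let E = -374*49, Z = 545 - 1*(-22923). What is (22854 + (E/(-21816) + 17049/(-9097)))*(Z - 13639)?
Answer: 22289238458509867/99230076 ≈ 2.2462e+8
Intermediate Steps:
Z = 23468 (Z = 545 + 22923 = 23468)
E = -18326
(22854 + (E/(-21816) + 17049/(-9097)))*(Z - 13639) = (22854 + (-18326/(-21816) + 17049/(-9097)))*(23468 - 13639) = (22854 + (-18326*(-1/21816) + 17049*(-1/9097)))*9829 = (22854 + (9163/10908 - 17049/9097))*9829 = (22854 - 102614681/99230076)*9829 = (2267701542223/99230076)*9829 = 22289238458509867/99230076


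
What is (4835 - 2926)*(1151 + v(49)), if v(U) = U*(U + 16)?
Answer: 8277424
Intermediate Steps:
v(U) = U*(16 + U)
(4835 - 2926)*(1151 + v(49)) = (4835 - 2926)*(1151 + 49*(16 + 49)) = 1909*(1151 + 49*65) = 1909*(1151 + 3185) = 1909*4336 = 8277424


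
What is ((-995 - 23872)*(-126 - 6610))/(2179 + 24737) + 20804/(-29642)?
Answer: 206858205310/33243503 ≈ 6222.5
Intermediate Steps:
((-995 - 23872)*(-126 - 6610))/(2179 + 24737) + 20804/(-29642) = -24867*(-6736)/26916 + 20804*(-1/29642) = 167504112*(1/26916) - 10402/14821 = 13958676/2243 - 10402/14821 = 206858205310/33243503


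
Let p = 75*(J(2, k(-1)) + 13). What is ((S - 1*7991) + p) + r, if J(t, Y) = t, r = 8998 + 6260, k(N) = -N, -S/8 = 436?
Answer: 4904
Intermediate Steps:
S = -3488 (S = -8*436 = -3488)
r = 15258
p = 1125 (p = 75*(2 + 13) = 75*15 = 1125)
((S - 1*7991) + p) + r = ((-3488 - 1*7991) + 1125) + 15258 = ((-3488 - 7991) + 1125) + 15258 = (-11479 + 1125) + 15258 = -10354 + 15258 = 4904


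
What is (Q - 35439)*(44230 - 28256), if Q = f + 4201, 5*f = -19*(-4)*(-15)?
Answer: -502637884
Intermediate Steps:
f = -228 (f = (-19*(-4)*(-15))/5 = (76*(-15))/5 = (1/5)*(-1140) = -228)
Q = 3973 (Q = -228 + 4201 = 3973)
(Q - 35439)*(44230 - 28256) = (3973 - 35439)*(44230 - 28256) = -31466*15974 = -502637884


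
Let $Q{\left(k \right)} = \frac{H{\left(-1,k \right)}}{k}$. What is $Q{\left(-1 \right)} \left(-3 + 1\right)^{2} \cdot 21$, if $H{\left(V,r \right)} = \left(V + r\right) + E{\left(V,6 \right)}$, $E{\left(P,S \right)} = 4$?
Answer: $-168$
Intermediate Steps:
$H{\left(V,r \right)} = 4 + V + r$ ($H{\left(V,r \right)} = \left(V + r\right) + 4 = 4 + V + r$)
$Q{\left(k \right)} = \frac{3 + k}{k}$ ($Q{\left(k \right)} = \frac{4 - 1 + k}{k} = \frac{3 + k}{k}$)
$Q{\left(-1 \right)} \left(-3 + 1\right)^{2} \cdot 21 = \frac{3 - 1}{-1} \left(-3 + 1\right)^{2} \cdot 21 = \left(-1\right) 2 \left(-2\right)^{2} \cdot 21 = \left(-2\right) 4 \cdot 21 = \left(-8\right) 21 = -168$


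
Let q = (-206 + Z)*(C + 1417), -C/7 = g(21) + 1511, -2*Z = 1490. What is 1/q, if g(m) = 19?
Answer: 1/8837643 ≈ 1.1315e-7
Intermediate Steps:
Z = -745 (Z = -½*1490 = -745)
C = -10710 (C = -7*(19 + 1511) = -7*1530 = -10710)
q = 8837643 (q = (-206 - 745)*(-10710 + 1417) = -951*(-9293) = 8837643)
1/q = 1/8837643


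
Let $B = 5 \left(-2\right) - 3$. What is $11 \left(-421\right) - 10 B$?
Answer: $-4501$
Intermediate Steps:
$B = -13$ ($B = -10 - 3 = -13$)
$11 \left(-421\right) - 10 B = 11 \left(-421\right) - -130 = -4631 + 130 = -4501$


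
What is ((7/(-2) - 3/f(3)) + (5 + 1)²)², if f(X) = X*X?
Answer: 37249/36 ≈ 1034.7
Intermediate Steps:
f(X) = X²
((7/(-2) - 3/f(3)) + (5 + 1)²)² = ((7/(-2) - 3/(3²)) + (5 + 1)²)² = ((7*(-½) - 3/9) + 6²)² = ((-7/2 - 3*⅑) + 36)² = ((-7/2 - ⅓) + 36)² = (-23/6 + 36)² = (193/6)² = 37249/36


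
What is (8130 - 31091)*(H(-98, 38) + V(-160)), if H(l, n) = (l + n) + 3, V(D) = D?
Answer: 4982537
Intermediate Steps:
H(l, n) = 3 + l + n
(8130 - 31091)*(H(-98, 38) + V(-160)) = (8130 - 31091)*((3 - 98 + 38) - 160) = -22961*(-57 - 160) = -22961*(-217) = 4982537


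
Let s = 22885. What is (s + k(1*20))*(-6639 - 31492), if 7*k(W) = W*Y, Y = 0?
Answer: -872627935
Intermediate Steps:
k(W) = 0 (k(W) = (W*0)/7 = (⅐)*0 = 0)
(s + k(1*20))*(-6639 - 31492) = (22885 + 0)*(-6639 - 31492) = 22885*(-38131) = -872627935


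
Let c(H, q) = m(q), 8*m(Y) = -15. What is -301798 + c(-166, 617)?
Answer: -2414399/8 ≈ -3.0180e+5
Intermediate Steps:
m(Y) = -15/8 (m(Y) = (⅛)*(-15) = -15/8)
c(H, q) = -15/8
-301798 + c(-166, 617) = -301798 - 15/8 = -2414399/8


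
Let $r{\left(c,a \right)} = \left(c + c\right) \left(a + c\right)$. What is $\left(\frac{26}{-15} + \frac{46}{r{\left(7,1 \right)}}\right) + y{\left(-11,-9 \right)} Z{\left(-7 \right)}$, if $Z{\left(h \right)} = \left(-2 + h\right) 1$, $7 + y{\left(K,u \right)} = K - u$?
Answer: $\frac{66929}{840} \approx 79.677$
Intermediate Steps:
$y{\left(K,u \right)} = -7 + K - u$ ($y{\left(K,u \right)} = -7 + \left(K - u\right) = -7 + K - u$)
$r{\left(c,a \right)} = 2 c \left(a + c\right)$
$Z{\left(h \right)} = -2 + h$
$\left(\frac{26}{-15} + \frac{46}{r{\left(7,1 \right)}}\right) + y{\left(-11,-9 \right)} Z{\left(-7 \right)} = \left(\frac{26}{-15} + \frac{46}{2 \cdot 7 \left(1 + 7\right)}\right) + \left(-7 - 11 - -9\right) \left(-2 - 7\right) = \left(26 \left(- \frac{1}{15}\right) + \frac{46}{2 \cdot 7 \cdot 8}\right) + \left(-7 - 11 + 9\right) \left(-9\right) = \left(- \frac{26}{15} + \frac{46}{112}\right) - -81 = \left(- \frac{26}{15} + 46 \cdot \frac{1}{112}\right) + 81 = \left(- \frac{26}{15} + \frac{23}{56}\right) + 81 = - \frac{1111}{840} + 81 = \frac{66929}{840}$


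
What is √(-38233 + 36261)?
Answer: 2*I*√493 ≈ 44.407*I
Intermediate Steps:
√(-38233 + 36261) = √(-1972) = 2*I*√493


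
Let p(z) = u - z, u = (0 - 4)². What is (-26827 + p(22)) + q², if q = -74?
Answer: -21357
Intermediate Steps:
u = 16 (u = (-4)² = 16)
p(z) = 16 - z
(-26827 + p(22)) + q² = (-26827 + (16 - 1*22)) + (-74)² = (-26827 + (16 - 22)) + 5476 = (-26827 - 6) + 5476 = -26833 + 5476 = -21357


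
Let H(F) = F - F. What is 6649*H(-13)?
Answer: 0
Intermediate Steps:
H(F) = 0
6649*H(-13) = 6649*0 = 0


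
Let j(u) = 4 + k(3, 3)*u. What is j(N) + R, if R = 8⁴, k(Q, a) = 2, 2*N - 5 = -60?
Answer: 4045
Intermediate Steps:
N = -55/2 (N = 5/2 + (½)*(-60) = 5/2 - 30 = -55/2 ≈ -27.500)
j(u) = 4 + 2*u
R = 4096
j(N) + R = (4 + 2*(-55/2)) + 4096 = (4 - 55) + 4096 = -51 + 4096 = 4045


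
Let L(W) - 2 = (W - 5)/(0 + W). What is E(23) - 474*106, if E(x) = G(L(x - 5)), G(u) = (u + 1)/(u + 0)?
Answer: -2461889/49 ≈ -50243.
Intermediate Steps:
L(W) = 2 + (-5 + W)/W (L(W) = 2 + (W - 5)/(0 + W) = 2 + (-5 + W)/W)
G(u) = (1 + u)/u
E(x) = (4 - 5/(-5 + x))/(3 - 5/(-5 + x)) (E(x) = (1 + (3 - 5/(x - 5)))/(3 - 5/(x - 5)) = (1 + (3 - 5/(-5 + x)))/(3 - 5/(-5 + x)) = (4 - 5/(-5 + x))/(3 - 5/(-5 + x)))
E(23) - 474*106 = (-25 + 4*23)/(-20 + 3*23) - 474*106 = (-25 + 92)/(-20 + 69) - 50244 = 67/49 - 50244 = -2461889/49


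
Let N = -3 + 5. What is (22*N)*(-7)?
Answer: -308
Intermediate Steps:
N = 2
(22*N)*(-7) = (22*2)*(-7) = 44*(-7) = -308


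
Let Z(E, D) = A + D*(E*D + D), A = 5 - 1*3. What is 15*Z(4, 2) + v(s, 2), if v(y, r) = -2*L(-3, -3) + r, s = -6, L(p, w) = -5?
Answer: 342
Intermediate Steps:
A = 2 (A = 5 - 3 = 2)
Z(E, D) = 2 + D*(D + D*E) (Z(E, D) = 2 + D*(E*D + D) = 2 + D*(D*E + D) = 2 + D*(D + D*E))
v(y, r) = 10 + r (v(y, r) = -2*(-5) + r = 10 + r)
15*Z(4, 2) + v(s, 2) = 15*(2 + 2² + 4*2²) + (10 + 2) = 15*(2 + 4 + 4*4) + 12 = 15*(2 + 4 + 16) + 12 = 15*22 + 12 = 330 + 12 = 342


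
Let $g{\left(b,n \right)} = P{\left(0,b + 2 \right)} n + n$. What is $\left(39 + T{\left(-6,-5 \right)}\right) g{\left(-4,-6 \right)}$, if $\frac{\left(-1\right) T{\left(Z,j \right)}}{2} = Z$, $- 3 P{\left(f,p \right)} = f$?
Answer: $-306$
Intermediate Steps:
$P{\left(f,p \right)} = - \frac{f}{3}$
$g{\left(b,n \right)} = n$ ($g{\left(b,n \right)} = \left(- \frac{1}{3}\right) 0 n + n = 0 n + n = 0 + n = n$)
$T{\left(Z,j \right)} = - 2 Z$
$\left(39 + T{\left(-6,-5 \right)}\right) g{\left(-4,-6 \right)} = \left(39 - -12\right) \left(-6\right) = \left(39 + 12\right) \left(-6\right) = 51 \left(-6\right) = -306$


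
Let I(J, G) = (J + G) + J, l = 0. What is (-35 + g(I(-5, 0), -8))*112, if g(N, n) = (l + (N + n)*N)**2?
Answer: 3624880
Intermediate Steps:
I(J, G) = G + 2*J (I(J, G) = (G + J) + J = G + 2*J)
g(N, n) = N**2*(N + n)**2 (g(N, n) = (0 + (N + n)*N)**2 = (0 + N*(N + n))**2 = (N*(N + n))**2 = N**2*(N + n)**2)
(-35 + g(I(-5, 0), -8))*112 = (-35 + (0 + 2*(-5))**2*((0 + 2*(-5)) - 8)**2)*112 = (-35 + (0 - 10)**2*((0 - 10) - 8)**2)*112 = (-35 + (-10)**2*(-10 - 8)**2)*112 = (-35 + 100*(-18)**2)*112 = (-35 + 100*324)*112 = (-35 + 32400)*112 = 32365*112 = 3624880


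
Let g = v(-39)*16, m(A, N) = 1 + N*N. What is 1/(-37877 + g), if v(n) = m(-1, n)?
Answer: -1/13525 ≈ -7.3937e-5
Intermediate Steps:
m(A, N) = 1 + N²
v(n) = 1 + n²
g = 24352 (g = (1 + (-39)²)*16 = (1 + 1521)*16 = 1522*16 = 24352)
1/(-37877 + g) = 1/(-37877 + 24352) = 1/(-13525) = -1/13525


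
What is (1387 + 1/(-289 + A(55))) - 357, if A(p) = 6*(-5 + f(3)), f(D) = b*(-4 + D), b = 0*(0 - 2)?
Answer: 328569/319 ≈ 1030.0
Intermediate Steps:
b = 0 (b = 0*(-2) = 0)
f(D) = 0 (f(D) = 0*(-4 + D) = 0)
A(p) = -30 (A(p) = 6*(-5 + 0) = 6*(-5) = -30)
(1387 + 1/(-289 + A(55))) - 357 = (1387 + 1/(-289 - 30)) - 357 = (1387 + 1/(-319)) - 357 = (1387 - 1/319) - 357 = 442452/319 - 357 = 328569/319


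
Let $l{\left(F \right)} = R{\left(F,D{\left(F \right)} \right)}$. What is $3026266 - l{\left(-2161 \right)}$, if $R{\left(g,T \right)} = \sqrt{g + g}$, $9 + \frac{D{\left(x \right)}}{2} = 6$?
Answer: $3026266 - i \sqrt{4322} \approx 3.0263 \cdot 10^{6} - 65.742 i$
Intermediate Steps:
$D{\left(x \right)} = -6$ ($D{\left(x \right)} = -18 + 2 \cdot 6 = -18 + 12 = -6$)
$R{\left(g,T \right)} = \sqrt{2} \sqrt{g}$ ($R{\left(g,T \right)} = \sqrt{2 g} = \sqrt{2} \sqrt{g}$)
$l{\left(F \right)} = \sqrt{2} \sqrt{F}$
$3026266 - l{\left(-2161 \right)} = 3026266 - \sqrt{2} \sqrt{-2161} = 3026266 - \sqrt{2} i \sqrt{2161} = 3026266 - i \sqrt{4322}$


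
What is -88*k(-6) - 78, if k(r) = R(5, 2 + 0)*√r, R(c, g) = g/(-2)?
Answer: -78 + 88*I*√6 ≈ -78.0 + 215.56*I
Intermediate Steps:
R(c, g) = -g/2 (R(c, g) = g*(-½) = -g/2)
k(r) = -√r (k(r) = (-(2 + 0)/2)*√r = (-½*2)*√r = -√r)
-88*k(-6) - 78 = -(-88)*√(-6) - 78 = -(-88)*I*√6 - 78 = 88*I*√6 - 78 = -78 + 88*I*√6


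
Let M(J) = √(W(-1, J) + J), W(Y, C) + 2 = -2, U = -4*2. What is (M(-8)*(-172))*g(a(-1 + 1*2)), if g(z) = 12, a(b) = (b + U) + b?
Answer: -4128*I*√3 ≈ -7149.9*I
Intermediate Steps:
U = -8
W(Y, C) = -4 (W(Y, C) = -2 - 2 = -4)
a(b) = -8 + 2*b (a(b) = (b - 8) + b = (-8 + b) + b = -8 + 2*b)
M(J) = √(-4 + J)
(M(-8)*(-172))*g(a(-1 + 1*2)) = (√(-4 - 8)*(-172))*12 = (√(-12)*(-172))*12 = ((2*I*√3)*(-172))*12 = -344*I*√3*12 = -4128*I*√3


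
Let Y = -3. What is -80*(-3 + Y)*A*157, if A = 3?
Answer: 226080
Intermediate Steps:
-80*(-3 + Y)*A*157 = -80*(-3 - 3)*3*157 = -80*(-6*3)*157 = -(-1440)*157 = -80*(-2826) = 226080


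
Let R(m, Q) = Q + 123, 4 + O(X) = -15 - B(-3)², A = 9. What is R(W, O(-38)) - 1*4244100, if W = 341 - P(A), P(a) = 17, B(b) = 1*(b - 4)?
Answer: -4244045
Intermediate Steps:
B(b) = -4 + b (B(b) = 1*(-4 + b) = -4 + b)
O(X) = -68 (O(X) = -4 + (-15 - (-4 - 3)²) = -4 + (-15 - 1*(-7)²) = -4 + (-15 - 1*49) = -4 + (-15 - 49) = -4 - 64 = -68)
W = 324 (W = 341 - 1*17 = 341 - 17 = 324)
R(m, Q) = 123 + Q
R(W, O(-38)) - 1*4244100 = (123 - 68) - 1*4244100 = 55 - 4244100 = -4244045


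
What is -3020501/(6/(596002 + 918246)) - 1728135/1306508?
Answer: -2987845043711083397/3919524 ≈ -7.6230e+11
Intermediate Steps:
-3020501/(6/(596002 + 918246)) - 1728135/1306508 = -3020501/(6/1514248) - 1728135*1/1306508 = -3020501/((1/1514248)*6) - 1728135/1306508 = -3020501/3/757124 - 1728135/1306508 = -3020501*757124/3 - 1728135/1306508 = -2286893799124/3 - 1728135/1306508 = -2987845043711083397/3919524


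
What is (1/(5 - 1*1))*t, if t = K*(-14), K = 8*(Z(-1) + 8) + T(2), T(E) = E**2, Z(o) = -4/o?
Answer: -350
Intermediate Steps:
K = 100 (K = 8*(-4/(-1) + 8) + 2**2 = 8*(-4*(-1) + 8) + 4 = 8*(4 + 8) + 4 = 8*12 + 4 = 96 + 4 = 100)
t = -1400 (t = 100*(-14) = -1400)
(1/(5 - 1*1))*t = (1/(5 - 1*1))*(-1400) = (1/(5 - 1))*(-1400) = (1/4)*(-1400) = -350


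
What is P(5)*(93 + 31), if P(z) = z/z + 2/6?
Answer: 496/3 ≈ 165.33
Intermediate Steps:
P(z) = 4/3 (P(z) = 1 + 2*(⅙) = 1 + ⅓ = 4/3)
P(5)*(93 + 31) = 4*(93 + 31)/3 = (4/3)*124 = 496/3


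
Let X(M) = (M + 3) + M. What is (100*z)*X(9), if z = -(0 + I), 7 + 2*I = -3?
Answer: 10500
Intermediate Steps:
I = -5 (I = -7/2 + (½)*(-3) = -7/2 - 3/2 = -5)
z = 5 (z = -(0 - 5) = -1*(-5) = 5)
X(M) = 3 + 2*M (X(M) = (3 + M) + M = 3 + 2*M)
(100*z)*X(9) = (100*5)*(3 + 2*9) = 500*(3 + 18) = 500*21 = 10500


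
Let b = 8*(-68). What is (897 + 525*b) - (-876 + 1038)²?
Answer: -310947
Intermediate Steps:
b = -544
(897 + 525*b) - (-876 + 1038)² = (897 + 525*(-544)) - (-876 + 1038)² = (897 - 285600) - 1*162² = -284703 - 1*26244 = -284703 - 26244 = -310947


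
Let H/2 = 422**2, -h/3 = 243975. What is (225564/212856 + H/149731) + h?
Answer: -1943931319058559/2655928478 ≈ -7.3192e+5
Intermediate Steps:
h = -731925 (h = -3*243975 = -731925)
H = 356168 (H = 2*422**2 = 2*178084 = 356168)
(225564/212856 + H/149731) + h = (225564/212856 + 356168/149731) - 731925 = (225564*(1/212856) + 356168*(1/149731)) - 731925 = (18797/17738 + 356168/149731) - 731925 = 9132201591/2655928478 - 731925 = -1943931319058559/2655928478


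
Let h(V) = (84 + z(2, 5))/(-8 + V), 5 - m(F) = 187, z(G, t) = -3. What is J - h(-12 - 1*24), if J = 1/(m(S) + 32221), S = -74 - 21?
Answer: 2595203/1409716 ≈ 1.8409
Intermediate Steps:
S = -95
m(F) = -182 (m(F) = 5 - 1*187 = 5 - 187 = -182)
h(V) = 81/(-8 + V) (h(V) = (84 - 3)/(-8 + V) = 81/(-8 + V))
J = 1/32039 (J = 1/(-182 + 32221) = 1/32039 ≈ 3.1212e-5)
J - h(-12 - 1*24) = 1/32039 - 81/(-8 + (-12 - 1*24)) = 1/32039 - 81/(-8 + (-12 - 24)) = 1/32039 - 81/(-8 - 36) = 1/32039 - 81/(-44) = 1/32039 - 81*(-1)/44 = 1/32039 - 1*(-81/44) = 1/32039 + 81/44 = 2595203/1409716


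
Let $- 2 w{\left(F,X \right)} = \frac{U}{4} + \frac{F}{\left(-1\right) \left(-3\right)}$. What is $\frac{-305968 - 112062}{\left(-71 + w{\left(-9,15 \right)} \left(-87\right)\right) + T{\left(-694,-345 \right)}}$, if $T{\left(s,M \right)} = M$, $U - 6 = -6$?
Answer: $\frac{836060}{1093} \approx 764.92$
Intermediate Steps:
$U = 0$ ($U = 6 - 6 = 0$)
$w{\left(F,X \right)} = - \frac{F}{6}$ ($w{\left(F,X \right)} = - \frac{\frac{0}{4} + \frac{F}{\left(-1\right) \left(-3\right)}}{2} = - \frac{0 \cdot \frac{1}{4} + \frac{F}{3}}{2} = - \frac{0 + F \frac{1}{3}}{2} = - \frac{0 + \frac{F}{3}}{2} = - \frac{\frac{1}{3} F}{2} = - \frac{F}{6}$)
$\frac{-305968 - 112062}{\left(-71 + w{\left(-9,15 \right)} \left(-87\right)\right) + T{\left(-694,-345 \right)}} = \frac{-305968 - 112062}{\left(-71 + \left(- \frac{1}{6}\right) \left(-9\right) \left(-87\right)\right) - 345} = - \frac{418030}{\left(-71 + \frac{3}{2} \left(-87\right)\right) - 345} = - \frac{418030}{\left(-71 - \frac{261}{2}\right) - 345} = - \frac{418030}{- \frac{403}{2} - 345} = - \frac{418030}{- \frac{1093}{2}} = \left(-418030\right) \left(- \frac{2}{1093}\right) = \frac{836060}{1093}$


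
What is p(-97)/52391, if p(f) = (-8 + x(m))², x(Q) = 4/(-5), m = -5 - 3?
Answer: 1936/1309775 ≈ 0.0014781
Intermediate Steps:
m = -8
x(Q) = -⅘ (x(Q) = 4*(-⅕) = -⅘)
p(f) = 1936/25 (p(f) = (-8 - ⅘)² = (-44/5)² = 1936/25)
p(-97)/52391 = (1936/25)/52391 = (1936/25)*(1/52391) = 1936/1309775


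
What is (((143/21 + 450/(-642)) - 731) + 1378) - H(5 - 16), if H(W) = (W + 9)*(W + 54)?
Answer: 1660777/2247 ≈ 739.11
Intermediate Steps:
H(W) = (9 + W)*(54 + W)
(((143/21 + 450/(-642)) - 731) + 1378) - H(5 - 16) = (((143/21 + 450/(-642)) - 731) + 1378) - (486 + (5 - 16)² + 63*(5 - 16)) = (((143*(1/21) + 450*(-1/642)) - 731) + 1378) - (486 + (-11)² + 63*(-11)) = (((143/21 - 75/107) - 731) + 1378) - (486 + 121 - 693) = ((13726/2247 - 731) + 1378) - 1*(-86) = (-1628831/2247 + 1378) + 86 = 1467535/2247 + 86 = 1660777/2247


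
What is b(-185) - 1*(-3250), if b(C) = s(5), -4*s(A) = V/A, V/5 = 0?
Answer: 3250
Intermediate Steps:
V = 0 (V = 5*0 = 0)
s(A) = 0 (s(A) = -0/A = -1/4*0 = 0)
b(C) = 0
b(-185) - 1*(-3250) = 0 - 1*(-3250) = 0 + 3250 = 3250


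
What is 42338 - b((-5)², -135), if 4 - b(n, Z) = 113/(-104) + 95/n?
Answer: 22015091/520 ≈ 42337.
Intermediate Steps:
b(n, Z) = 529/104 - 95/n (b(n, Z) = 4 - (113/(-104) + 95/n) = 4 - (113*(-1/104) + 95/n) = 4 - (-113/104 + 95/n) = 4 + (113/104 - 95/n) = 529/104 - 95/n)
42338 - b((-5)², -135) = 42338 - (529/104 - 95/((-5)²)) = 42338 - (529/104 - 95/25) = 42338 - (529/104 - 95*1/25) = 42338 - (529/104 - 19/5) = 42338 - 1*669/520 = 42338 - 669/520 = 22015091/520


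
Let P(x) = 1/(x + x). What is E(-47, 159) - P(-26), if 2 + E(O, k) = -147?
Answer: -7747/52 ≈ -148.98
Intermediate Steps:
P(x) = 1/(2*x)
E(O, k) = -149 (E(O, k) = -2 - 147 = -149)
E(-47, 159) - P(-26) = -149 - 1/(2*(-26)) = -149 - (-1)/(2*26) = -149 - 1*(-1/52) = -149 + 1/52 = -7747/52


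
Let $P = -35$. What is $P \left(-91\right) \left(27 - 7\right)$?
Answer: $63700$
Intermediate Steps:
$P \left(-91\right) \left(27 - 7\right) = \left(-35\right) \left(-91\right) \left(27 - 7\right) = 3185 \cdot 20 = 63700$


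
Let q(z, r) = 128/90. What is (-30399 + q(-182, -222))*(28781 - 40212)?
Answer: 15636362021/45 ≈ 3.4747e+8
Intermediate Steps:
q(z, r) = 64/45 (q(z, r) = 128*(1/90) = 64/45)
(-30399 + q(-182, -222))*(28781 - 40212) = (-30399 + 64/45)*(28781 - 40212) = -1367891/45*(-11431) = 15636362021/45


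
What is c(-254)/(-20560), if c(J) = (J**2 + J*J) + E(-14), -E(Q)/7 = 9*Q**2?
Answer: -29171/5140 ≈ -5.6753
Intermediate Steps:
E(Q) = -63*Q**2
c(J) = -12348 + 2*J**2 (c(J) = (J**2 + J*J) - 63*(-14)**2 = (J**2 + J**2) - 63*196 = 2*J**2 - 12348 = -12348 + 2*J**2)
c(-254)/(-20560) = (-12348 + 2*(-254)**2)/(-20560) = (-12348 + 2*64516)*(-1/20560) = (-12348 + 129032)*(-1/20560) = 116684*(-1/20560) = -29171/5140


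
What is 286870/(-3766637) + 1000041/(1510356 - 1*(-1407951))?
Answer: 139505557287/523438243979 ≈ 0.26652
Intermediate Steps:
286870/(-3766637) + 1000041/(1510356 - 1*(-1407951)) = 286870*(-1/3766637) + 1000041/(1510356 + 1407951) = -286870/3766637 + 1000041/2918307 = -286870/3766637 + 1000041*(1/2918307) = -286870/3766637 + 47621/138967 = 139505557287/523438243979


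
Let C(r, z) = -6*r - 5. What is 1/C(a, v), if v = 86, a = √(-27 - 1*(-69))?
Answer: 5/1487 - 6*√42/1487 ≈ -0.022787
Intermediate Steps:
a = √42 (a = √(-27 + 69) = √42 ≈ 6.4807)
C(r, z) = -5 - 6*r
1/C(a, v) = 1/(-5 - 6*√42)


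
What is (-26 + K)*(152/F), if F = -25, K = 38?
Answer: -1824/25 ≈ -72.960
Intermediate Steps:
(-26 + K)*(152/F) = (-26 + 38)*(152/(-25)) = 12*(152*(-1/25)) = 12*(-152/25) = -1824/25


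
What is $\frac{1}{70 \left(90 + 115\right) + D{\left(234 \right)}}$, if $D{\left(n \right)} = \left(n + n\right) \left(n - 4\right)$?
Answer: $\frac{1}{121990} \approx 8.1974 \cdot 10^{-6}$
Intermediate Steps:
$D{\left(n \right)} = 2 n \left(-4 + n\right)$
$\frac{1}{70 \left(90 + 115\right) + D{\left(234 \right)}} = \frac{1}{70 \left(90 + 115\right) + 2 \cdot 234 \left(-4 + 234\right)} = \frac{1}{70 \cdot 205 + 2 \cdot 234 \cdot 230} = \frac{1}{14350 + 107640} = \frac{1}{121990}$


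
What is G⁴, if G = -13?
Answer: 28561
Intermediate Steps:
G⁴ = (-13)⁴ = 28561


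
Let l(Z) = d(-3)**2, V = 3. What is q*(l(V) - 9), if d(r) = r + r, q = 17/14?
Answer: 459/14 ≈ 32.786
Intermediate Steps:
q = 17/14 (q = 17*(1/14) = 17/14 ≈ 1.2143)
d(r) = 2*r
l(Z) = 36 (l(Z) = (2*(-3))**2 = (-6)**2 = 36)
q*(l(V) - 9) = 17*(36 - 9)/14 = (17/14)*27 = 459/14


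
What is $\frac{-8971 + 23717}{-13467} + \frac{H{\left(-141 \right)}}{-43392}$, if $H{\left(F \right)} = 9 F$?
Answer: $- \frac{207589603}{194786688} \approx -1.0657$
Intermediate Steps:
$\frac{-8971 + 23717}{-13467} + \frac{H{\left(-141 \right)}}{-43392} = \frac{-8971 + 23717}{-13467} + \frac{9 \left(-141\right)}{-43392} = 14746 \left(- \frac{1}{13467}\right) - - \frac{423}{14464} = - \frac{14746}{13467} + \frac{423}{14464} = - \frac{207589603}{194786688}$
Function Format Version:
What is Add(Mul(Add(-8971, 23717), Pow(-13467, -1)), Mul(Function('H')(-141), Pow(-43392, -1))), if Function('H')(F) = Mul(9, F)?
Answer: Rational(-207589603, 194786688) ≈ -1.0657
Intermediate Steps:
Add(Mul(Add(-8971, 23717), Pow(-13467, -1)), Mul(Function('H')(-141), Pow(-43392, -1))) = Add(Mul(Add(-8971, 23717), Pow(-13467, -1)), Mul(Mul(9, -141), Pow(-43392, -1))) = Add(Mul(14746, Rational(-1, 13467)), Mul(-1269, Rational(-1, 43392))) = Add(Rational(-14746, 13467), Rational(423, 14464)) = Rational(-207589603, 194786688)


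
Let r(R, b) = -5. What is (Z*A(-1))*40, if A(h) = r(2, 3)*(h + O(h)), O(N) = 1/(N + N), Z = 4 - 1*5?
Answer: -300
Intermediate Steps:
Z = -1 (Z = 4 - 5 = -1)
O(N) = 1/(2*N)
A(h) = -5*h - 5/(2*h) (A(h) = -5*(h + 1/(2*h)) = -5*h - 5/(2*h))
(Z*A(-1))*40 = -(-5*(-1) - 5/2/(-1))*40 = -(5 - 5/2*(-1))*40 = -(5 + 5/2)*40 = -1*15/2*40 = -15/2*40 = -300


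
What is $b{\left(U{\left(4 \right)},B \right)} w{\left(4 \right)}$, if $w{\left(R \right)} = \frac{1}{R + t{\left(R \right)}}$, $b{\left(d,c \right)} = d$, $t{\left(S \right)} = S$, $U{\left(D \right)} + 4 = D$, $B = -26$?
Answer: $0$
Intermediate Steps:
$U{\left(D \right)} = -4 + D$
$w{\left(R \right)} = \frac{1}{2 R}$ ($w{\left(R \right)} = \frac{1}{R + R} = \frac{1}{2 R}$)
$b{\left(U{\left(4 \right)},B \right)} w{\left(4 \right)} = \left(-4 + 4\right) \frac{1}{2 \cdot 4} = 0 \cdot \frac{1}{2} \cdot \frac{1}{4} = 0 \cdot \frac{1}{8} = 0$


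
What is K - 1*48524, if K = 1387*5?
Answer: -41589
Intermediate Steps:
K = 6935
K - 1*48524 = 6935 - 1*48524 = 6935 - 48524 = -41589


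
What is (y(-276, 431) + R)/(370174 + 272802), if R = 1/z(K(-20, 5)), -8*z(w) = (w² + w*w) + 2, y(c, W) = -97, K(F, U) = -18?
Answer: -31529/208967200 ≈ -0.00015088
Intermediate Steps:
z(w) = -¼ - w²/4 (z(w) = -((w² + w*w) + 2)/8 = -((w² + w²) + 2)/8 = -(2*w² + 2)/8 = -(2 + 2*w²)/8 = -¼ - w²/4)
R = -4/325 (R = 1/(-¼ - ¼*(-18)²) = 1/(-¼ - ¼*324) = 1/(-¼ - 81) = 1/(-325/4) = -4/325 ≈ -0.012308)
(y(-276, 431) + R)/(370174 + 272802) = (-97 - 4/325)/(370174 + 272802) = -31529/325/642976 = -31529/325*1/642976 = -31529/208967200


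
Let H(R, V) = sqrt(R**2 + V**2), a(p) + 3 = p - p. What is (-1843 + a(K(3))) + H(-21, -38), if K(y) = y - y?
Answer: -1846 + sqrt(1885) ≈ -1802.6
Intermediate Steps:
K(y) = 0
a(p) = -3 (a(p) = -3 + (p - p) = -3 + 0 = -3)
(-1843 + a(K(3))) + H(-21, -38) = (-1843 - 3) + sqrt((-21)**2 + (-38)**2) = -1846 + sqrt(441 + 1444) = -1846 + sqrt(1885)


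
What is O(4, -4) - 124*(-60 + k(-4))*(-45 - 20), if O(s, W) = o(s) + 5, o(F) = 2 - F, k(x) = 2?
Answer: -467477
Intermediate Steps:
O(s, W) = 7 - s (O(s, W) = (2 - s) + 5 = 7 - s)
O(4, -4) - 124*(-60 + k(-4))*(-45 - 20) = (7 - 1*4) - 124*(-60 + 2)*(-45 - 20) = (7 - 4) - (-7192)*(-65) = 3 - 124*3770 = 3 - 467480 = -467477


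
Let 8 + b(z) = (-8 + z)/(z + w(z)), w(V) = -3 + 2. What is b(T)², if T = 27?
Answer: 35721/676 ≈ 52.842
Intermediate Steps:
w(V) = -1
b(z) = -8 + (-8 + z)/(-1 + z) (b(z) = -8 + (-8 + z)/(z - 1) = -8 + (-8 + z)/(-1 + z))
b(T)² = (-7*27/(-1 + 27))² = (-7*27/26)² = (-7*27*1/26)² = (-189/26)² = 35721/676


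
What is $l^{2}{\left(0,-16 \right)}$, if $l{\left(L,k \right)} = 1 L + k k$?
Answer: $65536$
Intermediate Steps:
$l{\left(L,k \right)} = L + k^{2}$
$l^{2}{\left(0,-16 \right)} = \left(0 + \left(-16\right)^{2}\right)^{2} = \left(0 + 256\right)^{2} = 256^{2} = 65536$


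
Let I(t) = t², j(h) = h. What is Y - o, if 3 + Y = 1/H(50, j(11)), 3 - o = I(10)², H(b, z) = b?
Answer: 499701/50 ≈ 9994.0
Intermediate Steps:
o = -9997 (o = 3 - (10²)² = 3 - 1*100² = 3 - 1*10000 = 3 - 10000 = -9997)
Y = -149/50 (Y = -3 + 1/50 = -149/50 ≈ -2.9800)
Y - o = -149/50 - 1*(-9997) = -149/50 + 9997 = 499701/50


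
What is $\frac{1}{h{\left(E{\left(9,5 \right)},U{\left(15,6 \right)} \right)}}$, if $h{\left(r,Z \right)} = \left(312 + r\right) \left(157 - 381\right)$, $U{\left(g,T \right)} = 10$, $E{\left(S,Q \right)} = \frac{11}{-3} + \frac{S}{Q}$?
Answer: $- \frac{15}{1042048} \approx -1.4395 \cdot 10^{-5}$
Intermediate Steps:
$E{\left(S,Q \right)} = - \frac{11}{3} + \frac{S}{Q}$ ($E{\left(S,Q \right)} = 11 \left(- \frac{1}{3}\right) + \frac{S}{Q} = - \frac{11}{3} + \frac{S}{Q}$)
$h{\left(r,Z \right)} = -69888 - 224 r$ ($h{\left(r,Z \right)} = \left(312 + r\right) \left(-224\right) = -69888 - 224 r$)
$\frac{1}{h{\left(E{\left(9,5 \right)},U{\left(15,6 \right)} \right)}} = \frac{1}{-69888 - 224 \left(- \frac{11}{3} + \frac{9}{5}\right)} = \frac{1}{-69888 - - \frac{6272}{15}} = \frac{1}{-69888 + \frac{6272}{15}} = \frac{1}{- \frac{1042048}{15}} = - \frac{15}{1042048}$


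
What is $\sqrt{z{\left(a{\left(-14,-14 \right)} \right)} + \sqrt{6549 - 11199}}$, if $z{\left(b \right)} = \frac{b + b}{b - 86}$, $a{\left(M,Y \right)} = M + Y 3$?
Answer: $\frac{\sqrt{3976 + 25205 i \sqrt{186}}}{71} \approx 5.873 + 5.8055 i$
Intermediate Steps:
$a{\left(M,Y \right)} = M + 3 Y$
$z{\left(b \right)} = \frac{2 b}{-86 + b}$
$\sqrt{z{\left(a{\left(-14,-14 \right)} \right)} + \sqrt{6549 - 11199}} = \sqrt{\frac{2 \left(-14 + 3 \left(-14\right)\right)}{-86 + \left(-14 + 3 \left(-14\right)\right)} + \sqrt{6549 - 11199}} = \sqrt{\frac{2 \left(-14 - 42\right)}{-86 - 56} + \sqrt{-4650}} = \sqrt{2 \left(-56\right) \frac{1}{-86 - 56} + 5 i \sqrt{186}} = \sqrt{2 \left(-56\right) \frac{1}{-142} + 5 i \sqrt{186}} = \sqrt{2 \left(-56\right) \left(- \frac{1}{142}\right) + 5 i \sqrt{186}} = \sqrt{\frac{56}{71} + 5 i \sqrt{186}}$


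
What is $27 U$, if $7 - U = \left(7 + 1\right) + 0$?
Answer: $-27$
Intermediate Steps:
$U = -1$ ($U = 7 - \left(\left(7 + 1\right) + 0\right) = 7 - \left(8 + 0\right) = 7 - 8 = -1$)
$27 U = 27 \left(-1\right) = -27$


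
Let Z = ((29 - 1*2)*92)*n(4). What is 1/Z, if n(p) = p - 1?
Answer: 1/7452 ≈ 0.00013419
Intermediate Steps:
n(p) = -1 + p
Z = 7452 (Z = ((29 - 1*2)*92)*(-1 + 4) = ((29 - 2)*92)*3 = (27*92)*3 = 2484*3 = 7452)
1/Z = 1/7452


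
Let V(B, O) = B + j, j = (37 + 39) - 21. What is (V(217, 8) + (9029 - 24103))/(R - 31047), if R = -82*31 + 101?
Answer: 7401/16744 ≈ 0.44201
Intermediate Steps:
R = -2441 (R = -2542 + 101 = -2441)
j = 55 (j = 76 - 21 = 55)
V(B, O) = 55 + B (V(B, O) = B + 55 = 55 + B)
(V(217, 8) + (9029 - 24103))/(R - 31047) = ((55 + 217) + (9029 - 24103))/(-2441 - 31047) = (272 - 15074)/(-33488) = -14802*(-1/33488) = 7401/16744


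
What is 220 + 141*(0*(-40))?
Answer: 220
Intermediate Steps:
220 + 141*(0*(-40)) = 220 + 141*0 = 220 + 0 = 220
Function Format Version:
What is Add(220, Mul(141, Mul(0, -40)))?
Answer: 220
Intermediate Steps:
Add(220, Mul(141, Mul(0, -40))) = Add(220, Mul(141, 0)) = Add(220, 0) = 220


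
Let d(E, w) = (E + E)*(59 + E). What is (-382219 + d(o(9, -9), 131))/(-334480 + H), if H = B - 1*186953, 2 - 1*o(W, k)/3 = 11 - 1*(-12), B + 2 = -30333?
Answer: 381715/551768 ≈ 0.69180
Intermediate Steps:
B = -30335 (B = -2 - 30333 = -30335)
o(W, k) = -63 (o(W, k) = 6 - 3*(11 - 1*(-12)) = 6 - 3*(11 + 12) = 6 - 3*23 = 6 - 69 = -63)
d(E, w) = 2*E*(59 + E) (d(E, w) = (2*E)*(59 + E) = 2*E*(59 + E))
H = -217288 (H = -30335 - 1*186953 = -30335 - 186953 = -217288)
(-382219 + d(o(9, -9), 131))/(-334480 + H) = (-382219 + 2*(-63)*(59 - 63))/(-334480 - 217288) = (-382219 + 2*(-63)*(-4))/(-551768) = (-382219 + 504)*(-1/551768) = -381715*(-1/551768) = 381715/551768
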